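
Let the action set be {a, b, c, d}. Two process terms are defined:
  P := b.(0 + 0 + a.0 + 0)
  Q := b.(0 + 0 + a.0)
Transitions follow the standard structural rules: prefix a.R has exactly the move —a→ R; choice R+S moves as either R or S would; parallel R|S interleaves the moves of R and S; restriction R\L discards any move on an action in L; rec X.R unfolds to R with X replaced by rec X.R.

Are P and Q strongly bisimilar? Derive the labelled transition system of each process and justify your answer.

YES

LTS(P): 3 reachable states
  p0 = b.(0 + 0 + a.0 + 0) ⊢ ··b··> p1
  p1 = 0 + 0 + a.0 + 0 ⊢ ··a··> p2
  p2 = 0 ⊢ (no moves)
LTS(Q): 3 reachable states
  q0 = b.(0 + 0 + a.0) ⊢ ··b··> q1
  q1 = 0 + 0 + a.0 ⊢ ··a··> q2
  q2 = 0 ⊢ (no moves)
Coarsest stable partition (strong bisimilarity classes):
  B0 = {p0, q0}
  B1 = {p1, q1}
  B2 = {p2, q2}
p0 ∈ B0, q0 ∈ B0 → same block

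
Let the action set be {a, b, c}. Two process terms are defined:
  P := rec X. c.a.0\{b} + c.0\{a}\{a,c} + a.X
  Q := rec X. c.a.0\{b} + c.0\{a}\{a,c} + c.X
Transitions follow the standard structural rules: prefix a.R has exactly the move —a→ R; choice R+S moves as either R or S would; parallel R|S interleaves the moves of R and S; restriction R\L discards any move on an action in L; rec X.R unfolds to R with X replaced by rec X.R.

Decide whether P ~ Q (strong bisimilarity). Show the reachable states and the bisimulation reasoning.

LTS(P): 4 reachable states
  m0 = rec X. c.a.0\{b} + c.0\{a}\{a,c} + a.X :: -a-> m0, -c-> m1, -c-> m2
  m1 = 0\{a}\{a,c} :: (no moves)
  m2 = a.0\{b} :: -a-> m3
  m3 = 0\{b} :: (no moves)
LTS(Q): 4 reachable states
  n0 = rec X. c.a.0\{b} + c.0\{a}\{a,c} + c.X :: -c-> n0, -c-> n1, -c-> n2
  n1 = 0\{a}\{a,c} :: (no moves)
  n2 = a.0\{b} :: -a-> n3
  n3 = 0\{b} :: (no moves)
Partition-refinement fixed point:
  B0 = {m0}
  B1 = {m1, m3, n1, n3}
  B2 = {m2, n2}
  B3 = {n0}
m0 ∈ B0, n0 ∈ B3 → different blocks

not bisimilar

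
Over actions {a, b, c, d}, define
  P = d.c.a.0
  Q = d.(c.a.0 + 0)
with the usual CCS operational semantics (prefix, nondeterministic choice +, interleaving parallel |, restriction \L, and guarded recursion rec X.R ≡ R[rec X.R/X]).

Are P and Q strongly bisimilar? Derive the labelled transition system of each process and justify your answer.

LTS(P): 4 reachable states
  u0 = d.c.a.0 :: —d→ u1
  u1 = c.a.0 :: —c→ u2
  u2 = a.0 :: —a→ u3
  u3 = 0 :: ∅
LTS(Q): 4 reachable states
  v0 = d.(c.a.0 + 0) :: —d→ v1
  v1 = c.a.0 + 0 :: —c→ v2
  v2 = a.0 :: —a→ v3
  v3 = 0 :: ∅
Coarsest stable partition (strong bisimilarity classes):
  B0 = {u0, v0}
  B1 = {u1, v1}
  B2 = {u2, v2}
  B3 = {u3, v3}
u0 ∈ B0, v0 ∈ B0 → same block

YES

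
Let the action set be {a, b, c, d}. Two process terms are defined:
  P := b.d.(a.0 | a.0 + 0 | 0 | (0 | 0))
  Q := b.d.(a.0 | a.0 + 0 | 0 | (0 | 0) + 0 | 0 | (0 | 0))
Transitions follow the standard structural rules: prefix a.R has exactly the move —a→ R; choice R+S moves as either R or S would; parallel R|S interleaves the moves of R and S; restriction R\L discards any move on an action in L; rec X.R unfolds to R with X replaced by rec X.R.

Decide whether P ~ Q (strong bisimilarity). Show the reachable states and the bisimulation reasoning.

YES

LTS(P): 6 reachable states
  s0 = b.d.(a.0 | a.0 + 0 | 0 | (0 | 0)) :: =b=> s1
  s1 = d.(a.0 | a.0 + 0 | 0 | (0 | 0)) :: =d=> s2
  s2 = a.0 | a.0 + 0 | 0 | (0 | 0) :: =a=> s3, =a=> s4
  s3 = 0 | a.0 :: =a=> s5
  s4 = a.0 | 0 :: =a=> s5
  s5 = 0 | 0 :: ∅
LTS(Q): 6 reachable states
  t0 = b.d.(a.0 | a.0 + 0 | 0 | (0 | 0) + 0 | 0 | (0 | 0)) :: =b=> t1
  t1 = d.(a.0 | a.0 + 0 | 0 | (0 | 0) + 0 | 0 | (0 | 0)) :: =d=> t2
  t2 = a.0 | a.0 + 0 | 0 | (0 | 0) + 0 | 0 | (0 | 0) :: =a=> t3, =a=> t4
  t3 = 0 | a.0 :: =a=> t5
  t4 = a.0 | 0 :: =a=> t5
  t5 = 0 | 0 :: ∅
Bisimilarity quotient blocks:
  B0 = {s0, t0}
  B1 = {s1, t1}
  B2 = {s2, t2}
  B3 = {s3, s4, t3, t4}
  B4 = {s5, t5}
s0 ∈ B0, t0 ∈ B0 → same block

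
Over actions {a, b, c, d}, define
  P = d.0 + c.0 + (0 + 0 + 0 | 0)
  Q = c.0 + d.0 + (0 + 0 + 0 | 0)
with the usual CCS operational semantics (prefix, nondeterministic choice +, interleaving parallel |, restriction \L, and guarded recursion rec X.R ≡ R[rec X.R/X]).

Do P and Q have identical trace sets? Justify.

traces(P) = traces(Q)

P's transition system — 2 states:
  m0 = d.0 + c.0 + (0 + 0 + 0 | 0) :: --c--▸ m1, --d--▸ m1
  m1 = 0 :: ·
Q's transition system — 2 states:
  n0 = c.0 + d.0 + (0 + 0 + 0 | 0) :: --c--▸ n1, --d--▸ n1
  n1 = 0 :: ·
Partition-refinement fixed point:
  B0 = {m0, n0}
  B1 = {m1, n1}
m0 ∈ B0, n0 ∈ B0 → same block
Bisimilar ⇒ trace-equivalent.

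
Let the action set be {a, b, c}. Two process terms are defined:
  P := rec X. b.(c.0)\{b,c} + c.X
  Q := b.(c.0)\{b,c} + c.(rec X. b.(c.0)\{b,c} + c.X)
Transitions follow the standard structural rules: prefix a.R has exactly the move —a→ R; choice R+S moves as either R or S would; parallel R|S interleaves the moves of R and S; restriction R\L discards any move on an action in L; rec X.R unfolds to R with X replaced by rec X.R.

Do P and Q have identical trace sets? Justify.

trace-equivalent

P's transition system — 2 states:
  m0 = rec X. b.(c.0)\{b,c} + c.X → —b→ m1, —c→ m0
  m1 = (c.0)\{b,c} → deadlocked
Q's transition system — 3 states:
  n0 = b.(c.0)\{b,c} + c.(rec X. b.(c.0)\{b,c} + c.X) → —b→ n1, —c→ n2
  n1 = (c.0)\{b,c} → deadlocked
  n2 = rec X. b.(c.0)\{b,c} + c.X → —b→ n1, —c→ n2
Coarsest stable partition (strong bisimilarity classes):
  B0 = {m0, n0, n2}
  B1 = {m1, n1}
m0 ∈ B0, n0 ∈ B0 → same block
Bisimilar ⇒ trace-equivalent.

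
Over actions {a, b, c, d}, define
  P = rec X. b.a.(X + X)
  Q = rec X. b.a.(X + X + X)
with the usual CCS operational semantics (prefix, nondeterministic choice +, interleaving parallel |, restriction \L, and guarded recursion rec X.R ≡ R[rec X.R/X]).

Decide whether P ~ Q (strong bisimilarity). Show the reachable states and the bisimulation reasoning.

YES

LTS(P): 3 reachable states
  p0 = rec X. b.a.(X + X) has moves ··b··> p1
  p1 = a.((rec X. b.a.(X + X)) + (rec X. b.a.(X + X))) has moves ··a··> p2
  p2 = (rec X. b.a.(X + X)) + (rec X. b.a.(X + X)) has moves ··b··> p1
LTS(Q): 3 reachable states
  q0 = rec X. b.a.(X + X + X) has moves ··b··> q1
  q1 = a.((rec X. b.a.(X + X + X)) + (rec X. b.a.(X + X + X)) + (rec X. b.a.(X + X + X))) has moves ··a··> q2
  q2 = (rec X. b.a.(X + X + X)) + (rec X. b.a.(X + X + X)) + (rec X. b.a.(X + X + X)) has moves ··b··> q1
Bisimilarity quotient blocks:
  B0 = {p0, p2, q0, q2}
  B1 = {p1, q1}
p0 ∈ B0, q0 ∈ B0 → same block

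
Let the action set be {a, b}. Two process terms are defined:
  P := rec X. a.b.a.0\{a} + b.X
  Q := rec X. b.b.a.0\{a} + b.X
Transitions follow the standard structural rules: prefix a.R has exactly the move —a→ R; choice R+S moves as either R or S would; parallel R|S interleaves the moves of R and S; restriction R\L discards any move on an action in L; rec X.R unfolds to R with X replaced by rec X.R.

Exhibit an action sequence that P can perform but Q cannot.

Reachable graph of P (4 states):
  p0 = rec X. a.b.a.0\{a} + b.X has moves —a→ p1, —b→ p0
  p1 = b.a.0\{a} has moves —b→ p2
  p2 = a.0\{a} has moves —a→ p3
  p3 = 0\{a} has moves ∅
Reachable graph of Q (4 states):
  q0 = rec X. b.b.a.0\{a} + b.X has moves —b→ q0, —b→ q1
  q1 = b.a.0\{a} has moves —b→ q2
  q2 = a.0\{a} has moves —a→ q3
  q3 = 0\{a} has moves ∅
Executing a from P (initial set {p0}):
  after a @ step 1: {p1}
  P completes σ.
Executing a from Q (initial set {q0}):
  after a @ step 1: no successor for Q

a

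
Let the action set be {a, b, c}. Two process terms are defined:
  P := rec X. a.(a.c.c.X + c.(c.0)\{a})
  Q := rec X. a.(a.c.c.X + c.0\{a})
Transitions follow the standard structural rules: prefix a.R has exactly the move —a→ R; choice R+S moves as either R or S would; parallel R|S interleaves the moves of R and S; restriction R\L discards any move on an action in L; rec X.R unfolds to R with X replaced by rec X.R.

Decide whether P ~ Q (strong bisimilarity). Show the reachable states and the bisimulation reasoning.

P ≁ Q

P's transition system — 6 states:
  s0 = rec X. a.(a.c.c.X + c.(c.0)\{a}) has moves --a--▸ s1
  s1 = a.c.c.(rec X. a.(a.c.c.X + c.(c.0)\{a})) + c.(c.0)\{a} has moves --a--▸ s2, --c--▸ s3
  s2 = c.c.(rec X. a.(a.c.c.X + c.(c.0)\{a})) has moves --c--▸ s4
  s3 = (c.0)\{a} has moves --c--▸ s5
  s4 = c.(rec X. a.(a.c.c.X + c.(c.0)\{a})) has moves --c--▸ s0
  s5 = 0\{a} has moves stopped
Q's transition system — 5 states:
  t0 = rec X. a.(a.c.c.X + c.0\{a}) has moves --a--▸ t1
  t1 = a.c.c.(rec X. a.(a.c.c.X + c.0\{a})) + c.0\{a} has moves --a--▸ t2, --c--▸ t3
  t2 = c.c.(rec X. a.(a.c.c.X + c.0\{a})) has moves --c--▸ t4
  t3 = 0\{a} has moves stopped
  t4 = c.(rec X. a.(a.c.c.X + c.0\{a})) has moves --c--▸ t0
Bisimilarity quotient blocks:
  B0 = {s0}
  B1 = {s1}
  B2 = {s3}
  B3 = {s5, t3}
  B4 = {s2}
  B5 = {s4}
  B6 = {t0}
  B7 = {t1}
  B8 = {t2}
  B9 = {t4}
s0 ∈ B0, t0 ∈ B6 → different blocks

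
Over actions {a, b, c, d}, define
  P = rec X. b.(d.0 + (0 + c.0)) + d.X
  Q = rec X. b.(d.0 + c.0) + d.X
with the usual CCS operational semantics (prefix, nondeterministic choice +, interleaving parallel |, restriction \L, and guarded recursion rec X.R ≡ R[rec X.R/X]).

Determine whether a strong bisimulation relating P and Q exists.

bisimilar

Reachable graph of P (3 states):
  s0 = rec X. b.(d.0 + (0 + c.0)) + d.X ⊢ =b=> s1, =d=> s0
  s1 = d.0 + (0 + c.0) ⊢ =c=> s2, =d=> s2
  s2 = 0 ⊢ ∅
Reachable graph of Q (3 states):
  t0 = rec X. b.(d.0 + c.0) + d.X ⊢ =b=> t1, =d=> t0
  t1 = d.0 + c.0 ⊢ =c=> t2, =d=> t2
  t2 = 0 ⊢ ∅
Partition-refinement fixed point:
  B0 = {s0, t0}
  B1 = {s1, t1}
  B2 = {s2, t2}
s0 ∈ B0, t0 ∈ B0 → same block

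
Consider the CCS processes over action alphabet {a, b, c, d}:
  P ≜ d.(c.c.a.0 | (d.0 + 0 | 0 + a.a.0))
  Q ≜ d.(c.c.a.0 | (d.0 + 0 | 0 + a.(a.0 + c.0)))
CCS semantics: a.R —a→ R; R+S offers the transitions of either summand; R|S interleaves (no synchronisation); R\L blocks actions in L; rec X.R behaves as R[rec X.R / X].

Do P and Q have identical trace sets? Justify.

traces(P) ≠ traces(Q) — witness ⟨daccc⟩

Reachable graph of P (13 states):
  s0 = d.(c.c.a.0 | (d.0 + 0 | 0 + a.a.0)) ⊢ -d-> s1
  s1 = c.c.a.0 | (d.0 + 0 | 0 + a.a.0) ⊢ -a-> s2, -c-> s3, -d-> s4
  s2 = c.c.a.0 | a.0 ⊢ -a-> s4, -c-> s5
  s3 = c.a.0 | (d.0 + 0 | 0 + a.a.0) ⊢ -a-> s5, -c-> s6, -d-> s7
  s4 = c.c.a.0 | 0 ⊢ -c-> s7
  s5 = c.a.0 | a.0 ⊢ -a-> s7, -c-> s8
  s6 = a.0 | (d.0 + 0 | 0 + a.a.0) ⊢ -a-> s8, -a-> s9, -d-> s10
  s7 = c.a.0 | 0 ⊢ -c-> s10
  s8 = a.0 | a.0 ⊢ -a-> s10, -a-> s11
  s9 = 0 | (d.0 + 0 | 0 + a.a.0) ⊢ -a-> s11, -d-> s12
  s10 = a.0 | 0 ⊢ -a-> s12
  s11 = 0 | a.0 ⊢ -a-> s12
  s12 = 0 | 0 ⊢ stopped
Reachable graph of Q (13 states):
  t0 = d.(c.c.a.0 | (d.0 + 0 | 0 + a.(a.0 + c.0))) ⊢ -d-> t1
  t1 = c.c.a.0 | (d.0 + 0 | 0 + a.(a.0 + c.0)) ⊢ -a-> t2, -c-> t3, -d-> t4
  t2 = c.c.a.0 | (a.0 + c.0) ⊢ -a-> t4, -c-> t4, -c-> t5
  t3 = c.a.0 | (d.0 + 0 | 0 + a.(a.0 + c.0)) ⊢ -a-> t5, -c-> t6, -d-> t7
  t4 = c.c.a.0 | 0 ⊢ -c-> t7
  t5 = c.a.0 | (a.0 + c.0) ⊢ -a-> t7, -c-> t7, -c-> t8
  t6 = a.0 | (d.0 + 0 | 0 + a.(a.0 + c.0)) ⊢ -a-> t8, -a-> t9, -d-> t10
  t7 = c.a.0 | 0 ⊢ -c-> t10
  t8 = a.0 | (a.0 + c.0) ⊢ -a-> t10, -a-> t11, -c-> t10
  t9 = 0 | (d.0 + 0 | 0 + a.(a.0 + c.0)) ⊢ -a-> t11, -d-> t12
  t10 = a.0 | 0 ⊢ -a-> t12
  t11 = 0 | (a.0 + c.0) ⊢ -a-> t12, -c-> t12
  t12 = 0 | 0 ⊢ stopped
Executing daccc from Q (initial set {t0}):
  after d @ step 1: {t1}
  after a @ step 2: {t2}
  after c @ step 3: {t4, t5}
  after c @ step 4: {t7, t8}
  after c @ step 5: {t10}
  Q completes σ.
Executing daccc from P (initial set {s0}):
  after d @ step 1: {s1}
  after a @ step 2: {s2}
  after c @ step 3: {s5}
  after c @ step 4: {s8}
  after c @ step 5: no successor for P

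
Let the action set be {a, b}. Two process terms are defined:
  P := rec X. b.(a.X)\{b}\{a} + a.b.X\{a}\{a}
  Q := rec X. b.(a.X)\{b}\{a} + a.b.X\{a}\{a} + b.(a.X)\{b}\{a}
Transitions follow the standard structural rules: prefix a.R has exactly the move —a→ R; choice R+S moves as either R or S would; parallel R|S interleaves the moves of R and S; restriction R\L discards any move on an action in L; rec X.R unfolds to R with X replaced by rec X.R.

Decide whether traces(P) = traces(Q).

Reachable graph of P (5 states):
  u0 = rec X. b.(a.X)\{b}\{a} + a.b.X\{a}\{a} :: --a--▸ u1, --b--▸ u2
  u1 = b.(rec X. b.(a.X)\{b}\{a} + a.b.X\{a}\{a})\{a}\{a} :: --b--▸ u3
  u2 = (a.(rec X. b.(a.X)\{b}\{a} + a.b.X\{a}\{a}))\{b}\{a} :: deadlocked
  u3 = (rec X. b.(a.X)\{b}\{a} + a.b.X\{a}\{a})\{a}\{a} :: --b--▸ u4
  u4 = (a.(rec X. b.(a.X)\{b}\{a} + a.b.X\{a}\{a}))\{b}\{a}\{a}\{a} :: deadlocked
Reachable graph of Q (5 states):
  v0 = rec X. b.(a.X)\{b}\{a} + a.b.X\{a}\{a} + b.(a.X)\{b}\{a} :: --a--▸ v1, --b--▸ v2
  v1 = b.(rec X. b.(a.X)\{b}\{a} + a.b.X\{a}\{a} + b.(a.X)\{b}\{a})\{a}\{a} :: --b--▸ v3
  v2 = (a.(rec X. b.(a.X)\{b}\{a} + a.b.X\{a}\{a} + b.(a.X)\{b}\{a}))\{b}\{a} :: deadlocked
  v3 = (rec X. b.(a.X)\{b}\{a} + a.b.X\{a}\{a} + b.(a.X)\{b}\{a})\{a}\{a} :: --b--▸ v4
  v4 = (a.(rec X. b.(a.X)\{b}\{a} + a.b.X\{a}\{a} + b.(a.X)\{b}\{a}))\{b}\{a}\{a}\{a} :: deadlocked
Partition-refinement fixed point:
  B0 = {u0, v0}
  B1 = {u1, v1}
  B2 = {u3, v3}
  B3 = {u2, u4, v2, v4}
u0 ∈ B0, v0 ∈ B0 → same block
Bisimilar ⇒ trace-equivalent.

trace-equivalent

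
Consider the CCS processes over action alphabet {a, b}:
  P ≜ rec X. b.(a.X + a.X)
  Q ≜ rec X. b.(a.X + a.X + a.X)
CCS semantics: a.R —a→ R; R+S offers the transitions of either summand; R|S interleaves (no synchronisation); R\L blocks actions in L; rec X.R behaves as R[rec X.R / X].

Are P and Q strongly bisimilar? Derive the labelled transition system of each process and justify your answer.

bisimilar

Reachable graph of P (2 states):
  s0 = rec X. b.(a.X + a.X) ⊢ --b--▸ s1
  s1 = a.(rec X. b.(a.X + a.X)) + a.(rec X. b.(a.X + a.X)) ⊢ --a--▸ s0
Reachable graph of Q (2 states):
  t0 = rec X. b.(a.X + a.X + a.X) ⊢ --b--▸ t1
  t1 = a.(rec X. b.(a.X + a.X + a.X)) + a.(rec X. b.(a.X + a.X + a.X)) + a.(rec X. b.(a.X + a.X + a.X)) ⊢ --a--▸ t0
Partition-refinement fixed point:
  B0 = {s0, t0}
  B1 = {s1, t1}
s0 ∈ B0, t0 ∈ B0 → same block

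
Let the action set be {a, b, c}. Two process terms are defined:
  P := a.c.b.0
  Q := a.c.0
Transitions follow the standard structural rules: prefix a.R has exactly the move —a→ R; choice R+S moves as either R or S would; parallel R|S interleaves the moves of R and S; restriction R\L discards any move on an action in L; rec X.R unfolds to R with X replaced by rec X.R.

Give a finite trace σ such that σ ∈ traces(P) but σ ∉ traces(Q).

acb

Reachable graph of P (4 states):
  u0 = a.c.b.0 :: =a=> u1
  u1 = c.b.0 :: =c=> u2
  u2 = b.0 :: =b=> u3
  u3 = 0 :: ∅
Reachable graph of Q (3 states):
  v0 = a.c.0 :: =a=> v1
  v1 = c.0 :: =c=> v2
  v2 = 0 :: ∅
Run σ = ⟨acb⟩ on P: start {u0}
  [1] a ⇒ {u1}
  [2] c ⇒ {u2}
  [3] b ⇒ {u3}
  ✓ P
Run σ = ⟨acb⟩ on Q: start {v0}
  [1] a ⇒ {v1}
  [2] c ⇒ {v2}
  [3] b ⇒ ∅ (Q stuck)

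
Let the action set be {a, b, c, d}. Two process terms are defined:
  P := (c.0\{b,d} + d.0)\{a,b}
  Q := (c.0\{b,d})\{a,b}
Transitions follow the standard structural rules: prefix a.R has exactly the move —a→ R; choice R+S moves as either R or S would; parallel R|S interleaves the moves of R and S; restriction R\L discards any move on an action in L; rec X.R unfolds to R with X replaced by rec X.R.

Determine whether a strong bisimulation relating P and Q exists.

Reachable graph of P (3 states):
  u0 = (c.0\{b,d} + d.0)\{a,b} :: =c=> u1, =d=> u2
  u1 = 0\{b,d}\{a,b} :: ∅
  u2 = 0\{a,b} :: ∅
Reachable graph of Q (2 states):
  v0 = (c.0\{b,d})\{a,b} :: =c=> v1
  v1 = 0\{b,d}\{a,b} :: ∅
Partition-refinement fixed point:
  B0 = {u0}
  B1 = {u1, u2, v1}
  B2 = {v0}
u0 ∈ B0, v0 ∈ B2 → different blocks

P ≁ Q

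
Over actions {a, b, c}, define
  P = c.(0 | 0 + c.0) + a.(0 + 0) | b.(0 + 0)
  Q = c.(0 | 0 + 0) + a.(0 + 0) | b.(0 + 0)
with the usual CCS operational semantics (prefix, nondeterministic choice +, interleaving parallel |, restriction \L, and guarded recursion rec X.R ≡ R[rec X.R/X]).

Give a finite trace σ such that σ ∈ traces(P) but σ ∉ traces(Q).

cc

Reachable graph of P (6 states):
  u0 = c.(0 | 0 + c.0) + a.(0 + 0) | b.(0 + 0) has moves —a→ u1, —b→ u2, —c→ u3
  u1 = (0 + 0) | b.(0 + 0) has moves —b→ u4
  u2 = a.(0 + 0) | (0 + 0) has moves —a→ u4
  u3 = 0 | 0 + c.0 has moves —c→ u5
  u4 = (0 + 0) | (0 + 0) has moves (no moves)
  u5 = 0 has moves (no moves)
Reachable graph of Q (5 states):
  v0 = c.(0 | 0 + 0) + a.(0 + 0) | b.(0 + 0) has moves —a→ v1, —b→ v2, —c→ v3
  v1 = (0 + 0) | b.(0 + 0) has moves —b→ v4
  v2 = a.(0 + 0) | (0 + 0) has moves —a→ v4
  v3 = 0 | 0 + 0 has moves (no moves)
  v4 = (0 + 0) | (0 + 0) has moves (no moves)
Executing cc from P (initial set {u0}):
  step 1 (c): {u3}
  step 2 (c): {u5}
  — P admits the full trace.
Executing cc from Q (initial set {v0}):
  step 1 (c): {v3}
  step 2 (c): ∅ (Q stuck)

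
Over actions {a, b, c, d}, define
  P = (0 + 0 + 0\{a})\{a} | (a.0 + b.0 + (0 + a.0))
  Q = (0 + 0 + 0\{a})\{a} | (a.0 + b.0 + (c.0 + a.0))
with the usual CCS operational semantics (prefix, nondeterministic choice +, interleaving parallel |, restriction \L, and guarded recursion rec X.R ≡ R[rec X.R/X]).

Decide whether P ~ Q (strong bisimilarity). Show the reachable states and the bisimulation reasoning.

P ≁ Q

Reachable graph of P (2 states):
  p0 = (0 + 0 + 0\{a})\{a} | (a.0 + b.0 + (0 + a.0)) | —a→ p1, —b→ p1
  p1 = (0 + 0 + 0\{a})\{a} | 0 | (no moves)
Reachable graph of Q (2 states):
  q0 = (0 + 0 + 0\{a})\{a} | (a.0 + b.0 + (c.0 + a.0)) | —a→ q1, —b→ q1, —c→ q1
  q1 = (0 + 0 + 0\{a})\{a} | 0 | (no moves)
Coarsest stable partition (strong bisimilarity classes):
  B0 = {p0}
  B1 = {p1, q1}
  B2 = {q0}
p0 ∈ B0, q0 ∈ B2 → different blocks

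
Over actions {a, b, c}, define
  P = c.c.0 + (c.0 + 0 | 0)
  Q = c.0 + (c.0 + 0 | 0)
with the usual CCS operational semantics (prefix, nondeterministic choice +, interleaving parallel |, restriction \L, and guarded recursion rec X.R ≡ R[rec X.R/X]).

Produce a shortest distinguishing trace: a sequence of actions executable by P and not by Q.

cc

P's transition system — 3 states:
  p0 = c.c.0 + (c.0 + 0 | 0) has moves =c=> p1, =c=> p2
  p1 = 0 has moves deadlocked
  p2 = c.0 has moves =c=> p1
Q's transition system — 2 states:
  q0 = c.0 + (c.0 + 0 | 0) has moves =c=> q1
  q1 = 0 has moves deadlocked
Trace ⟨cc⟩ through P, begin at {p0}:
  after c @ step 1: {p1, p2}
  after c @ step 2: {p1}
  ✓ P
Trace ⟨cc⟩ through Q, begin at {q0}:
  after c @ step 1: {q1}
  after c @ step 2: no successor for Q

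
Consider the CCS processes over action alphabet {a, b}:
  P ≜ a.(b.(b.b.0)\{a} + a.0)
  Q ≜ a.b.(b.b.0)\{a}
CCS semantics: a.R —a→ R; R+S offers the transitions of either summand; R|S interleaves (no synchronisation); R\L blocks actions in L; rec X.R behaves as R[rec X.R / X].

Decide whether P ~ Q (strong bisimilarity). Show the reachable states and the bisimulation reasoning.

NO

Reachable graph of P (6 states):
  m0 = a.(b.(b.b.0)\{a} + a.0) ⊢ ··a··> m1
  m1 = b.(b.b.0)\{a} + a.0 ⊢ ··a··> m2, ··b··> m3
  m2 = 0 ⊢ (no moves)
  m3 = (b.b.0)\{a} ⊢ ··b··> m4
  m4 = (b.0)\{a} ⊢ ··b··> m5
  m5 = 0\{a} ⊢ (no moves)
Reachable graph of Q (5 states):
  n0 = a.b.(b.b.0)\{a} ⊢ ··a··> n1
  n1 = b.(b.b.0)\{a} ⊢ ··b··> n2
  n2 = (b.b.0)\{a} ⊢ ··b··> n3
  n3 = (b.0)\{a} ⊢ ··b··> n4
  n4 = 0\{a} ⊢ (no moves)
Coarsest stable partition (strong bisimilarity classes):
  B0 = {m0}
  B1 = {m1}
  B2 = {m3, n2}
  B3 = {m4, n3}
  B4 = {m2, m5, n4}
  B5 = {n0}
  B6 = {n1}
m0 ∈ B0, n0 ∈ B5 → different blocks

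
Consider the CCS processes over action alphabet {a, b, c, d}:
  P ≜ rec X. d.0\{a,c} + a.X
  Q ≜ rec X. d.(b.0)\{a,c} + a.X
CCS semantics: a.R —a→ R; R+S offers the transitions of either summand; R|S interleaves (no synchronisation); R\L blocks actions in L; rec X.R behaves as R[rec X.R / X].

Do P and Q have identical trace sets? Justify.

traces(P) ≠ traces(Q) — witness ⟨db⟩

P's transition system — 2 states:
  s0 = rec X. d.0\{a,c} + a.X ⊢ --a--▸ s0, --d--▸ s1
  s1 = 0\{a,c} ⊢ deadlocked
Q's transition system — 3 states:
  t0 = rec X. d.(b.0)\{a,c} + a.X ⊢ --a--▸ t0, --d--▸ t1
  t1 = (b.0)\{a,c} ⊢ --b--▸ t2
  t2 = 0\{a,c} ⊢ deadlocked
Run σ = ⟨db⟩ on Q: start {t0}
  [1] d ⇒ {t1}
  [2] b ⇒ {t2}
  Q completes σ.
Run σ = ⟨db⟩ on P: start {s0}
  [1] d ⇒ {s1}
  [2] b ⇒ ∅ (P stuck)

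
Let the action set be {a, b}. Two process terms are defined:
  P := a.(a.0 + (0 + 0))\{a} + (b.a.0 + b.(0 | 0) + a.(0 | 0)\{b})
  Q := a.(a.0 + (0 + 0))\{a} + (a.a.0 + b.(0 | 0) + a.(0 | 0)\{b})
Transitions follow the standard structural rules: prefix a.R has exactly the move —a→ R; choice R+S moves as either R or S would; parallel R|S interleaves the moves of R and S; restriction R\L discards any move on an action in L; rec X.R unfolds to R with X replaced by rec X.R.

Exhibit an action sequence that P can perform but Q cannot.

ba

LTS(P): 6 reachable states
  p0 = a.(a.0 + (0 + 0))\{a} + (b.a.0 + b.(0 | 0) + a.(0 | 0)\{b}) ⊢ -a-> p1, -a-> p2, -b-> p3, -b-> p4
  p1 = (0 | 0)\{b} ⊢ (no moves)
  p2 = (a.0 + (0 + 0))\{a} ⊢ (no moves)
  p3 = 0 | 0 ⊢ (no moves)
  p4 = a.0 ⊢ -a-> p5
  p5 = 0 ⊢ (no moves)
LTS(Q): 6 reachable states
  q0 = a.(a.0 + (0 + 0))\{a} + (a.a.0 + b.(0 | 0) + a.(0 | 0)\{b}) ⊢ -a-> q1, -a-> q2, -a-> q3, -b-> q4
  q1 = (0 | 0)\{b} ⊢ (no moves)
  q2 = (a.0 + (0 + 0))\{a} ⊢ (no moves)
  q3 = a.0 ⊢ -a-> q5
  q4 = 0 | 0 ⊢ (no moves)
  q5 = 0 ⊢ (no moves)
Trace ⟨ba⟩ through P, begin at {p0}:
  [1] b ⇒ {p3, p4}
  [2] a ⇒ {p5}
  — P admits the full trace.
Trace ⟨ba⟩ through Q, begin at {q0}:
  [1] b ⇒ {q4}
  [2] a ⇒ no successor for Q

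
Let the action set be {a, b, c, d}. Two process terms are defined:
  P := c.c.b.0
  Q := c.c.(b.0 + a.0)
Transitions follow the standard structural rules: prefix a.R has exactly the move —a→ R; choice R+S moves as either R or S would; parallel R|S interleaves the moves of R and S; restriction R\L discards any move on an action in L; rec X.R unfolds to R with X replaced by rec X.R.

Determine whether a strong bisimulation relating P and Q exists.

P's transition system — 4 states:
  p0 = c.c.b.0 :: -c-> p1
  p1 = c.b.0 :: -c-> p2
  p2 = b.0 :: -b-> p3
  p3 = 0 :: ∅
Q's transition system — 4 states:
  q0 = c.c.(b.0 + a.0) :: -c-> q1
  q1 = c.(b.0 + a.0) :: -c-> q2
  q2 = b.0 + a.0 :: -a-> q3, -b-> q3
  q3 = 0 :: ∅
Bisimilarity quotient blocks:
  B0 = {p0}
  B1 = {p1}
  B2 = {p2}
  B3 = {p3, q3}
  B4 = {q0}
  B5 = {q1}
  B6 = {q2}
p0 ∈ B0, q0 ∈ B4 → different blocks

not bisimilar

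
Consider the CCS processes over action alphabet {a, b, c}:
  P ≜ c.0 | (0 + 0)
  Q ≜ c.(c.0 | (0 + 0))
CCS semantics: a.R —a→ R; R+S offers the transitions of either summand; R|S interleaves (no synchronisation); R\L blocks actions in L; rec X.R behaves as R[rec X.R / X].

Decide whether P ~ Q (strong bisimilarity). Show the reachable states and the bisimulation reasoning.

not bisimilar

P's transition system — 2 states:
  u0 = c.0 | (0 + 0) :: -c-> u1
  u1 = 0 | (0 + 0) :: ∅
Q's transition system — 3 states:
  v0 = c.(c.0 | (0 + 0)) :: -c-> v1
  v1 = c.0 | (0 + 0) :: -c-> v2
  v2 = 0 | (0 + 0) :: ∅
Bisimilarity quotient blocks:
  B0 = {u0, v1}
  B1 = {u1, v2}
  B2 = {v0}
u0 ∈ B0, v0 ∈ B2 → different blocks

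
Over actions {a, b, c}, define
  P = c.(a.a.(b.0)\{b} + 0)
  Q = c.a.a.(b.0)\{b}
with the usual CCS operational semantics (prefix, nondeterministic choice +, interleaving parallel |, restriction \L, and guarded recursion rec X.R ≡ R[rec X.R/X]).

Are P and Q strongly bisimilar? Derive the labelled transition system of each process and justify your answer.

LTS(P): 4 reachable states
  s0 = c.(a.a.(b.0)\{b} + 0) → =c=> s1
  s1 = a.a.(b.0)\{b} + 0 → =a=> s2
  s2 = a.(b.0)\{b} → =a=> s3
  s3 = (b.0)\{b} → deadlocked
LTS(Q): 4 reachable states
  t0 = c.a.a.(b.0)\{b} → =c=> t1
  t1 = a.a.(b.0)\{b} → =a=> t2
  t2 = a.(b.0)\{b} → =a=> t3
  t3 = (b.0)\{b} → deadlocked
Partition-refinement fixed point:
  B0 = {s0, t0}
  B1 = {s1, t1}
  B2 = {s2, t2}
  B3 = {s3, t3}
s0 ∈ B0, t0 ∈ B0 → same block

YES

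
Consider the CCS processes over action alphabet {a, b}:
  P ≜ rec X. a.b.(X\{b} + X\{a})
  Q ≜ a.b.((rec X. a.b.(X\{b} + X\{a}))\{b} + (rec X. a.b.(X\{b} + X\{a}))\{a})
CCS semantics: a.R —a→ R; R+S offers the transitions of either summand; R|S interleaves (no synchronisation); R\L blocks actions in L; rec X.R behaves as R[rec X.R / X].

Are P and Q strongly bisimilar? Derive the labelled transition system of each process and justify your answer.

YES

Reachable graph of P (4 states):
  m0 = rec X. a.b.(X\{b} + X\{a}) | -a-> m1
  m1 = b.((rec X. a.b.(X\{b} + X\{a}))\{b} + (rec X. a.b.(X\{b} + X\{a}))\{a}) | -b-> m2
  m2 = (rec X. a.b.(X\{b} + X\{a}))\{b} + (rec X. a.b.(X\{b} + X\{a}))\{a} | -a-> m3
  m3 = (b.((rec X. a.b.(X\{b} + X\{a}))\{b} + (rec X. a.b.(X\{b} + X\{a}))\{a}))\{b} | ·
Reachable graph of Q (4 states):
  n0 = a.b.((rec X. a.b.(X\{b} + X\{a}))\{b} + (rec X. a.b.(X\{b} + X\{a}))\{a}) | -a-> n1
  n1 = b.((rec X. a.b.(X\{b} + X\{a}))\{b} + (rec X. a.b.(X\{b} + X\{a}))\{a}) | -b-> n2
  n2 = (rec X. a.b.(X\{b} + X\{a}))\{b} + (rec X. a.b.(X\{b} + X\{a}))\{a} | -a-> n3
  n3 = (b.((rec X. a.b.(X\{b} + X\{a}))\{b} + (rec X. a.b.(X\{b} + X\{a}))\{a}))\{b} | ·
Bisimilarity quotient blocks:
  B0 = {m0, n0}
  B1 = {m1, n1}
  B2 = {m2, n2}
  B3 = {m3, n3}
m0 ∈ B0, n0 ∈ B0 → same block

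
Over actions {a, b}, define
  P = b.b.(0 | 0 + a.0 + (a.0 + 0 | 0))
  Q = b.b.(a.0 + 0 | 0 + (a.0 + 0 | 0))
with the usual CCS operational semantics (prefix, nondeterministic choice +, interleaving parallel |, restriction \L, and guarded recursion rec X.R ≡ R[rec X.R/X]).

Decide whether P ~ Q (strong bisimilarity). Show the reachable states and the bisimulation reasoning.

P's transition system — 4 states:
  m0 = b.b.(0 | 0 + a.0 + (a.0 + 0 | 0)) | =b=> m1
  m1 = b.(0 | 0 + a.0 + (a.0 + 0 | 0)) | =b=> m2
  m2 = 0 | 0 + a.0 + (a.0 + 0 | 0) | =a=> m3
  m3 = 0 | stopped
Q's transition system — 4 states:
  n0 = b.b.(a.0 + 0 | 0 + (a.0 + 0 | 0)) | =b=> n1
  n1 = b.(a.0 + 0 | 0 + (a.0 + 0 | 0)) | =b=> n2
  n2 = a.0 + 0 | 0 + (a.0 + 0 | 0) | =a=> n3
  n3 = 0 | stopped
Bisimilarity quotient blocks:
  B0 = {m0, n0}
  B1 = {m1, n1}
  B2 = {m2, n2}
  B3 = {m3, n3}
m0 ∈ B0, n0 ∈ B0 → same block

bisimilar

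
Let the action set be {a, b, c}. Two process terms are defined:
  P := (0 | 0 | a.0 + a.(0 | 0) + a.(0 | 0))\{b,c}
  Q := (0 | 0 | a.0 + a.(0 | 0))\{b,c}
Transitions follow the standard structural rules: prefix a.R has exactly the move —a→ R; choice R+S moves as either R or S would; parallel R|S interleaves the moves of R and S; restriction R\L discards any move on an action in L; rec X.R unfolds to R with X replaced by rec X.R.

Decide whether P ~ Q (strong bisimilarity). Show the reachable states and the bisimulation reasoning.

P ~ Q

P's transition system — 3 states:
  u0 = (0 | 0 | a.0 + a.(0 | 0) + a.(0 | 0))\{b,c} | =a=> u1, =a=> u2
  u1 = (0 | 0 | 0)\{b,c} | stopped
  u2 = (0 | 0)\{b,c} | stopped
Q's transition system — 3 states:
  v0 = (0 | 0 | a.0 + a.(0 | 0))\{b,c} | =a=> v1, =a=> v2
  v1 = (0 | 0 | 0)\{b,c} | stopped
  v2 = (0 | 0)\{b,c} | stopped
Coarsest stable partition (strong bisimilarity classes):
  B0 = {u0, v0}
  B1 = {u1, u2, v1, v2}
u0 ∈ B0, v0 ∈ B0 → same block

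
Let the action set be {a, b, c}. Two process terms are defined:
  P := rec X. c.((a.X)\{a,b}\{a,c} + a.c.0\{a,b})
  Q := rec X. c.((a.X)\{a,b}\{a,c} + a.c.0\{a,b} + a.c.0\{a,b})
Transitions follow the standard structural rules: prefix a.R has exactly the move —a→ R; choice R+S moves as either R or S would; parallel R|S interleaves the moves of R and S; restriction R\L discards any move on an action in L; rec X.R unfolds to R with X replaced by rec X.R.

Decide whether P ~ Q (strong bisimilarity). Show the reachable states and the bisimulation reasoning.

P's transition system — 4 states:
  u0 = rec X. c.((a.X)\{a,b}\{a,c} + a.c.0\{a,b}) ⊢ -c-> u1
  u1 = (a.(rec X. c.((a.X)\{a,b}\{a,c} + a.c.0\{a,b})))\{a,b}\{a,c} + a.c.0\{a,b} ⊢ -a-> u2
  u2 = c.0\{a,b} ⊢ -c-> u3
  u3 = 0\{a,b} ⊢ deadlocked
Q's transition system — 4 states:
  v0 = rec X. c.((a.X)\{a,b}\{a,c} + a.c.0\{a,b} + a.c.0\{a,b}) ⊢ -c-> v1
  v1 = (a.(rec X. c.((a.X)\{a,b}\{a,c} + a.c.0\{a,b} + a.c.0\{a,b})))\{a,b}\{a,c} + a.c.0\{a,b} + a.c.0\{a,b} ⊢ -a-> v2
  v2 = c.0\{a,b} ⊢ -c-> v3
  v3 = 0\{a,b} ⊢ deadlocked
Bisimilarity quotient blocks:
  B0 = {u0, v0}
  B1 = {u1, v1}
  B2 = {u2, v2}
  B3 = {u3, v3}
u0 ∈ B0, v0 ∈ B0 → same block

YES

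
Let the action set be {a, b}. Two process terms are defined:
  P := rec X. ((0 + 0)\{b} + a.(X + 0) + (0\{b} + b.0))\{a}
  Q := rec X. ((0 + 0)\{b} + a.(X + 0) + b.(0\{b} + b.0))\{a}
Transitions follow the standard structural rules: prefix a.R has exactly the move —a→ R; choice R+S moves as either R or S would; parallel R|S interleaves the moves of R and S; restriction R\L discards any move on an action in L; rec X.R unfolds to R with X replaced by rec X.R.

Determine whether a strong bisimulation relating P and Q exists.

LTS(P): 2 reachable states
  m0 = rec X. ((0 + 0)\{b} + a.(X + 0) + (0\{b} + b.0))\{a} | =b=> m1
  m1 = 0\{a} | (no moves)
LTS(Q): 3 reachable states
  n0 = rec X. ((0 + 0)\{b} + a.(X + 0) + b.(0\{b} + b.0))\{a} | =b=> n1
  n1 = (0\{b} + b.0)\{a} | =b=> n2
  n2 = 0\{a} | (no moves)
Bisimilarity quotient blocks:
  B0 = {m0, n1}
  B1 = {m1, n2}
  B2 = {n0}
m0 ∈ B0, n0 ∈ B2 → different blocks

P ≁ Q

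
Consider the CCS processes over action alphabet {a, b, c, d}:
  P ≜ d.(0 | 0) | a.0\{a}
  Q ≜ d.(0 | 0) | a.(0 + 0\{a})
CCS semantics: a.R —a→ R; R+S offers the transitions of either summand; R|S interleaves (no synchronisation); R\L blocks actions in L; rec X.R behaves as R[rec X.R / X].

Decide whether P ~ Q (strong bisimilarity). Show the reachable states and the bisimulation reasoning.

bisimilar

Reachable graph of P (4 states):
  p0 = d.(0 | 0) | a.0\{a} → --a--▸ p1, --d--▸ p2
  p1 = d.(0 | 0) | 0\{a} → --d--▸ p3
  p2 = 0 | 0 | a.0\{a} → --a--▸ p3
  p3 = 0 | 0 | 0\{a} → ∅
Reachable graph of Q (4 states):
  q0 = d.(0 | 0) | a.(0 + 0\{a}) → --a--▸ q1, --d--▸ q2
  q1 = d.(0 | 0) | (0 + 0\{a}) → --d--▸ q3
  q2 = 0 | 0 | a.(0 + 0\{a}) → --a--▸ q3
  q3 = 0 | 0 | (0 + 0\{a}) → ∅
Coarsest stable partition (strong bisimilarity classes):
  B0 = {p0, q0}
  B1 = {p1, q1}
  B2 = {p3, q3}
  B3 = {p2, q2}
p0 ∈ B0, q0 ∈ B0 → same block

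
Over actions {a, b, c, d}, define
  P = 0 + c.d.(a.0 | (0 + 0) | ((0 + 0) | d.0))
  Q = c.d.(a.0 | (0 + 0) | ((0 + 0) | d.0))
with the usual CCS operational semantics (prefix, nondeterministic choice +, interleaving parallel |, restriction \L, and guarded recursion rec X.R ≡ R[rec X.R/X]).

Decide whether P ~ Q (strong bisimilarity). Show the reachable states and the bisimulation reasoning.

YES

Reachable graph of P (6 states):
  p0 = 0 + c.d.(a.0 | (0 + 0) | ((0 + 0) | d.0)) ⊢ ··c··> p1
  p1 = d.(a.0 | (0 + 0) | ((0 + 0) | d.0)) ⊢ ··d··> p2
  p2 = a.0 | (0 + 0) | ((0 + 0) | d.0) ⊢ ··a··> p3, ··d··> p4
  p3 = 0 | (0 + 0) | ((0 + 0) | d.0) ⊢ ··d··> p5
  p4 = a.0 | (0 + 0) | ((0 + 0) | 0) ⊢ ··a··> p5
  p5 = 0 | (0 + 0) | ((0 + 0) | 0) ⊢ deadlocked
Reachable graph of Q (6 states):
  q0 = c.d.(a.0 | (0 + 0) | ((0 + 0) | d.0)) ⊢ ··c··> q1
  q1 = d.(a.0 | (0 + 0) | ((0 + 0) | d.0)) ⊢ ··d··> q2
  q2 = a.0 | (0 + 0) | ((0 + 0) | d.0) ⊢ ··a··> q3, ··d··> q4
  q3 = 0 | (0 + 0) | ((0 + 0) | d.0) ⊢ ··d··> q5
  q4 = a.0 | (0 + 0) | ((0 + 0) | 0) ⊢ ··a··> q5
  q5 = 0 | (0 + 0) | ((0 + 0) | 0) ⊢ deadlocked
Bisimilarity quotient blocks:
  B0 = {p0, q0}
  B1 = {p1, q1}
  B2 = {p2, q2}
  B3 = {p4, q4}
  B4 = {p5, q5}
  B5 = {p3, q3}
p0 ∈ B0, q0 ∈ B0 → same block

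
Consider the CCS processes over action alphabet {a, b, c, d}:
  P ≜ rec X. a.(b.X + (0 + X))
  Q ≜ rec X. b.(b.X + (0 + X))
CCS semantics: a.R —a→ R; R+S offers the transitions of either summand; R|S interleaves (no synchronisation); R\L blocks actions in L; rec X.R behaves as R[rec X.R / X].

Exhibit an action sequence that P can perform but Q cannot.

a

LTS(P): 2 reachable states
  u0 = rec X. a.(b.X + (0 + X)) → --a--▸ u1
  u1 = b.(rec X. a.(b.X + (0 + X))) + (0 + (rec X. a.(b.X + (0 + X)))) → --a--▸ u1, --b--▸ u0
LTS(Q): 2 reachable states
  v0 = rec X. b.(b.X + (0 + X)) → --b--▸ v1
  v1 = b.(rec X. b.(b.X + (0 + X))) + (0 + (rec X. b.(b.X + (0 + X)))) → --b--▸ v0, --b--▸ v1
Executing a from P (initial set {u0}):
  step 1 (a): {u1}
  P completes σ.
Executing a from Q (initial set {v0}):
  step 1 (a): no successor for Q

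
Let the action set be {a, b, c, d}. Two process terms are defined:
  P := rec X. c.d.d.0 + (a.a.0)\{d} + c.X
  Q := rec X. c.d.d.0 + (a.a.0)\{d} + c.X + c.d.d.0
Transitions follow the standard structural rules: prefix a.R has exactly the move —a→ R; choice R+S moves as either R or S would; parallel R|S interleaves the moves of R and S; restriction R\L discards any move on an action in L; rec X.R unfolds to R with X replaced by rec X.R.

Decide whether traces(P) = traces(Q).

YES

P's transition system — 6 states:
  s0 = rec X. c.d.d.0 + (a.a.0)\{d} + c.X → --a--▸ s1, --c--▸ s0, --c--▸ s2
  s1 = (a.0)\{d} → --a--▸ s3
  s2 = d.d.0 → --d--▸ s4
  s3 = 0\{d} → stopped
  s4 = d.0 → --d--▸ s5
  s5 = 0 → stopped
Q's transition system — 6 states:
  t0 = rec X. c.d.d.0 + (a.a.0)\{d} + c.X + c.d.d.0 → --a--▸ t1, --c--▸ t0, --c--▸ t2
  t1 = (a.0)\{d} → --a--▸ t3
  t2 = d.d.0 → --d--▸ t4
  t3 = 0\{d} → stopped
  t4 = d.0 → --d--▸ t5
  t5 = 0 → stopped
Bisimilarity quotient blocks:
  B0 = {s0, t0}
  B1 = {s1, t1}
  B2 = {s3, s5, t3, t5}
  B3 = {s2, t2}
  B4 = {s4, t4}
s0 ∈ B0, t0 ∈ B0 → same block
Bisimilar ⇒ trace-equivalent.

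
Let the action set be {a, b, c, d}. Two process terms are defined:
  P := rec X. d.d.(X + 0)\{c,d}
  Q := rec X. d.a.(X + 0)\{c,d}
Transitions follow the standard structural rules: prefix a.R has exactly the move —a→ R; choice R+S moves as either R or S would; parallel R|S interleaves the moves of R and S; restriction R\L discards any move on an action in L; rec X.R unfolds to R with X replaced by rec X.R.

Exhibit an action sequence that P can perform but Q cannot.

P's transition system — 3 states:
  p0 = rec X. d.d.(X + 0)\{c,d} :: =d=> p1
  p1 = d.((rec X. d.d.(X + 0)\{c,d}) + 0)\{c,d} :: =d=> p2
  p2 = ((rec X. d.d.(X + 0)\{c,d}) + 0)\{c,d} :: (no moves)
Q's transition system — 3 states:
  q0 = rec X. d.a.(X + 0)\{c,d} :: =d=> q1
  q1 = a.((rec X. d.a.(X + 0)\{c,d}) + 0)\{c,d} :: =a=> q2
  q2 = ((rec X. d.a.(X + 0)\{c,d}) + 0)\{c,d} :: (no moves)
Trace ⟨dd⟩ through P, begin at {p0}:
  [1] d ⇒ {p1}
  [2] d ⇒ {p2}
  ✓ P
Trace ⟨dd⟩ through Q, begin at {q0}:
  [1] d ⇒ {q1}
  [2] d ⇒ ∅  — Q cannot continue

dd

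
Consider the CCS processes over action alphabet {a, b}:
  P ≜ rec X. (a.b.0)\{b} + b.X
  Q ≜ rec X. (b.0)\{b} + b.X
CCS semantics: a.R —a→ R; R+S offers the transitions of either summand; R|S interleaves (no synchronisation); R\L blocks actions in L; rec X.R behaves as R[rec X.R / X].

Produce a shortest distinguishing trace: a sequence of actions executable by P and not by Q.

a

LTS(P): 2 reachable states
  u0 = rec X. (a.b.0)\{b} + b.X ⊢ —a→ u1, —b→ u0
  u1 = (b.0)\{b} ⊢ deadlocked
LTS(Q): 1 reachable states
  v0 = rec X. (b.0)\{b} + b.X ⊢ —b→ v0
Run σ = ⟨a⟩ on P: start {u0}
  after a @ step 1: {u1}
  P completes σ.
Run σ = ⟨a⟩ on Q: start {v0}
  after a @ step 1: ∅ (Q stuck)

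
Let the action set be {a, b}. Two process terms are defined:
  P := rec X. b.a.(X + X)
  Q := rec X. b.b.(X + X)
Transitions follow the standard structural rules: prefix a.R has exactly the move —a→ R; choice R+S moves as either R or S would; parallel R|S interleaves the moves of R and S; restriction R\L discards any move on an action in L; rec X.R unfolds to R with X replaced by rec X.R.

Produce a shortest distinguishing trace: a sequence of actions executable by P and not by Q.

ba

Reachable graph of P (3 states):
  m0 = rec X. b.a.(X + X) → ··b··> m1
  m1 = a.((rec X. b.a.(X + X)) + (rec X. b.a.(X + X))) → ··a··> m2
  m2 = (rec X. b.a.(X + X)) + (rec X. b.a.(X + X)) → ··b··> m1
Reachable graph of Q (3 states):
  n0 = rec X. b.b.(X + X) → ··b··> n1
  n1 = b.((rec X. b.b.(X + X)) + (rec X. b.b.(X + X))) → ··b··> n2
  n2 = (rec X. b.b.(X + X)) + (rec X. b.b.(X + X)) → ··b··> n1
Trace ⟨ba⟩ through P, begin at {m0}:
  step 1 (b): {m1}
  step 2 (a): {m2}
  P completes σ.
Trace ⟨ba⟩ through Q, begin at {n0}:
  step 1 (b): {n1}
  step 2 (a): ∅ (Q stuck)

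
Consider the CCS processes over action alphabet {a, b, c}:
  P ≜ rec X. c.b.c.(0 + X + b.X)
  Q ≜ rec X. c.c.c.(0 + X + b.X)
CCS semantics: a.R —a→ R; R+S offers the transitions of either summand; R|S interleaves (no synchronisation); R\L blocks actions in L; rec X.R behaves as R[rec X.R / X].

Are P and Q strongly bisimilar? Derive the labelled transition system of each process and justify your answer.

P's transition system — 4 states:
  m0 = rec X. c.b.c.(0 + X + b.X) → ··c··> m1
  m1 = b.c.(0 + (rec X. c.b.c.(0 + X + b.X)) + b.(rec X. c.b.c.(0 + X + b.X))) → ··b··> m2
  m2 = c.(0 + (rec X. c.b.c.(0 + X + b.X)) + b.(rec X. c.b.c.(0 + X + b.X))) → ··c··> m3
  m3 = 0 + (rec X. c.b.c.(0 + X + b.X)) + b.(rec X. c.b.c.(0 + X + b.X)) → ··b··> m0, ··c··> m1
Q's transition system — 4 states:
  n0 = rec X. c.c.c.(0 + X + b.X) → ··c··> n1
  n1 = c.c.(0 + (rec X. c.c.c.(0 + X + b.X)) + b.(rec X. c.c.c.(0 + X + b.X))) → ··c··> n2
  n2 = c.(0 + (rec X. c.c.c.(0 + X + b.X)) + b.(rec X. c.c.c.(0 + X + b.X))) → ··c··> n3
  n3 = 0 + (rec X. c.c.c.(0 + X + b.X)) + b.(rec X. c.c.c.(0 + X + b.X)) → ··b··> n0, ··c··> n1
Bisimilarity quotient blocks:
  B0 = {m0}
  B1 = {m1}
  B2 = {m2}
  B3 = {m3}
  B4 = {n0}
  B5 = {n1}
  B6 = {n2}
  B7 = {n3}
m0 ∈ B0, n0 ∈ B4 → different blocks

not bisimilar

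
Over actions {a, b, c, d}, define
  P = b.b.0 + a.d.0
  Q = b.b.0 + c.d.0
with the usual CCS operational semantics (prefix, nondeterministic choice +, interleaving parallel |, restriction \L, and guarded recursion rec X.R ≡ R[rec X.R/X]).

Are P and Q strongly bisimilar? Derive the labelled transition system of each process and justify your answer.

LTS(P): 4 reachable states
  s0 = b.b.0 + a.d.0 → -a-> s1, -b-> s2
  s1 = d.0 → -d-> s3
  s2 = b.0 → -b-> s3
  s3 = 0 → (no moves)
LTS(Q): 4 reachable states
  t0 = b.b.0 + c.d.0 → -b-> t1, -c-> t2
  t1 = b.0 → -b-> t3
  t2 = d.0 → -d-> t3
  t3 = 0 → (no moves)
Partition-refinement fixed point:
  B0 = {s0}
  B1 = {s2, t1}
  B2 = {s3, t3}
  B3 = {s1, t2}
  B4 = {t0}
s0 ∈ B0, t0 ∈ B4 → different blocks

not bisimilar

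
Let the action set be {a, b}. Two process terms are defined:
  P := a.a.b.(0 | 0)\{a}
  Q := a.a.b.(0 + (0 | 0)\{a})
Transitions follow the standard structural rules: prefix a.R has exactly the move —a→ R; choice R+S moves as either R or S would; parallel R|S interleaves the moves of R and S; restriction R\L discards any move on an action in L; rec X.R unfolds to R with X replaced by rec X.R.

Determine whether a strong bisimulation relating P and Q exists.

YES

P's transition system — 4 states:
  p0 = a.a.b.(0 | 0)\{a} ⊢ ··a··> p1
  p1 = a.b.(0 | 0)\{a} ⊢ ··a··> p2
  p2 = b.(0 | 0)\{a} ⊢ ··b··> p3
  p3 = (0 | 0)\{a} ⊢ ∅
Q's transition system — 4 states:
  q0 = a.a.b.(0 + (0 | 0)\{a}) ⊢ ··a··> q1
  q1 = a.b.(0 + (0 | 0)\{a}) ⊢ ··a··> q2
  q2 = b.(0 + (0 | 0)\{a}) ⊢ ··b··> q3
  q3 = 0 + (0 | 0)\{a} ⊢ ∅
Coarsest stable partition (strong bisimilarity classes):
  B0 = {p0, q0}
  B1 = {p1, q1}
  B2 = {p2, q2}
  B3 = {p3, q3}
p0 ∈ B0, q0 ∈ B0 → same block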